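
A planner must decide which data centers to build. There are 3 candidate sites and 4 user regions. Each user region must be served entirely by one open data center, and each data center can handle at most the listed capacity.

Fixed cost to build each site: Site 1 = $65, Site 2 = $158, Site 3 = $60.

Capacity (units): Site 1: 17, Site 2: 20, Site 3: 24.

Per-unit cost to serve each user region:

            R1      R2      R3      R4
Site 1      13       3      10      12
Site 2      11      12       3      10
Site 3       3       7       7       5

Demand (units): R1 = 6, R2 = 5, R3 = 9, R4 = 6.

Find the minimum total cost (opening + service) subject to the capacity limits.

Open {Site 1, Site 3}: R1→Site 3 3·6=18, R2→Site 1 3·5=15, R3→Site 3 7·9=63, R4→Site 3 5·6=30.
Loads: Site 1 carries 5/17, Site 3 carries 21/24. Service 126; fixed 125; total 251.
Next best feasible plan costs 278.

Minimum total cost: 251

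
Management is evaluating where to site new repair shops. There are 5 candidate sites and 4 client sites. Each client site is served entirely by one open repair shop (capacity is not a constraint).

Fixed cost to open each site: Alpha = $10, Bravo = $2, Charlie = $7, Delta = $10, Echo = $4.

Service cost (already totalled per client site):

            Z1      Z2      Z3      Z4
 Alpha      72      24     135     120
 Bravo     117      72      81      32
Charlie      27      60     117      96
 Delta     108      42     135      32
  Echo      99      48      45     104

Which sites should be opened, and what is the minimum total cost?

For any fixed open set, each client site goes to its cheapest open site; total = fixed + service.
{Alpha, Bravo, Charlie, Echo}: Z1→Charlie 27, Z2→Alpha 24, Z3→Echo 45, Z4→Bravo 32. Service 128; fixed 23; total 151.
{Alpha, Charlie, Delta, Echo}: service 128 + fixed 31 = 159
{Alpha, Bravo, Charlie, Delta, Echo}: service 128 + fixed 33 = 161
{Bravo}: service 302 + fixed 2 = 304
No other subset beats 151.

Open Alpha, Bravo, Charlie and Echo; minimum total cost 151.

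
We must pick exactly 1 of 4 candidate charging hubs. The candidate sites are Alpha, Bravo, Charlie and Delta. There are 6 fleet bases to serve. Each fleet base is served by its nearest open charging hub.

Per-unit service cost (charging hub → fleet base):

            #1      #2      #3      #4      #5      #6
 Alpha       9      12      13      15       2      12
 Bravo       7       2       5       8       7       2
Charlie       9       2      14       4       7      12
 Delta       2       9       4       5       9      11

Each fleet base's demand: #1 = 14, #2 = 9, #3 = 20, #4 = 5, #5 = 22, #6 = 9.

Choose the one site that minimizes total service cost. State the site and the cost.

With exactly 1 open, each fleet base uses its cheapest among the chosen.
{Bravo}: #1→Bravo 7·14=98, #2→Bravo 2·9=18, #3→Bravo 5·20=100, #4→Bravo 8·5=40, #5→Bravo 7·22=154, #6→Bravo 2·9=18. Service cost 428.
{Delta}: service cost 511
{Charlie}: service cost 706
Among all 4 size-1 choices, {Bravo} is lowest.

Choose Bravo only; total service cost 428.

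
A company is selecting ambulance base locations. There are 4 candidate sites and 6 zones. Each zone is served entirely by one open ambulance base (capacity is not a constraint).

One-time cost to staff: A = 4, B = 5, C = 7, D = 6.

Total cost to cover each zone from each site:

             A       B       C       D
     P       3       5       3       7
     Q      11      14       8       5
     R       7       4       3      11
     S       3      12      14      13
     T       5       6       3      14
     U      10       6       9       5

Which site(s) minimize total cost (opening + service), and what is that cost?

For any fixed open set, each zone goes to its cheapest open site; total = fixed + service.
{A, D}: P→A 3, Q→D 5, R→A 7, S→A 3, T→A 5, U→D 5. Service 28; fixed 10; total 38.
{A, C, D}: P→A 3, Q→D 5, R→C 3, S→A 3, T→C 3, U→D 5. Service 22; fixed 17; total 39.
{A, B, D}: service 25 + fixed 15 = 40
{A, B, C, D}: service 22 + fixed 22 = 44
(All 15 nonempty subsets were checked; A and D is lowest.)

Open A and D; minimum total cost 38.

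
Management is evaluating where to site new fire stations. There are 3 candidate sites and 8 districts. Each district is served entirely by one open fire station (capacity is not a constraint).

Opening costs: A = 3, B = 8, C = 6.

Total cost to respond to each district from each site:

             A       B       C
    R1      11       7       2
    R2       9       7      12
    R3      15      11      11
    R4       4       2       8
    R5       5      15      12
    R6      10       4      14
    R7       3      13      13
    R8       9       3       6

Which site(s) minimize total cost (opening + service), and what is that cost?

For any fixed open set, each district goes to its cheapest open site; total = fixed + service.
{A, B}: R1→B 7, R2→B 7, R3→B 11, R4→B 2, R5→A 5, R6→B 4, R7→A 3, R8→B 3. Service 42; fixed 11; total 53.
{A, B, C}: service 37 + fixed 17 = 54
{A, C}: R1→C 2, R2→A 9, R3→C 11, R4→A 4, R5→A 5, R6→A 10, R7→A 3, R8→C 6. Service 50; fixed 9; total 59.
{A}: R1→A 11, R2→A 9, R3→A 15, R4→A 4, R5→A 5, R6→A 10, R7→A 3, R8→A 9. Service 66; fixed 3; total 69.
(All 7 nonempty subsets were checked; A and B is lowest.)

Open A and B; minimum total cost 53.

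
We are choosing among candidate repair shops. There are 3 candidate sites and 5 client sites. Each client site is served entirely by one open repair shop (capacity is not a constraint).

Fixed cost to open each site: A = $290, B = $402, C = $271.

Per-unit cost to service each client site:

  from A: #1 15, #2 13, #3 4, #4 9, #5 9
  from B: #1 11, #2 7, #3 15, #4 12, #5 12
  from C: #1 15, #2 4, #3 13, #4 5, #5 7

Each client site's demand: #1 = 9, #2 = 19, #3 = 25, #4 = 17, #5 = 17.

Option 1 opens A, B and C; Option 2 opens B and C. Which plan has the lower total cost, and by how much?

Option 2 is cheaper by 65.

Option 1: {A, B, C}: #1→B 11·9=99, #2→C 4·19=76, #3→A 4·25=100, #4→C 5·17=85, #5→C 7·17=119. Service 479; fixed 963; total 1442.
Option 2: {B, C}: #1→B 11·9=99, #2→C 4·19=76, #3→C 13·25=325, #4→C 5·17=85, #5→C 7·17=119. Service 704; fixed 673; total 1377.
Difference: |1442 − 1377| = 65.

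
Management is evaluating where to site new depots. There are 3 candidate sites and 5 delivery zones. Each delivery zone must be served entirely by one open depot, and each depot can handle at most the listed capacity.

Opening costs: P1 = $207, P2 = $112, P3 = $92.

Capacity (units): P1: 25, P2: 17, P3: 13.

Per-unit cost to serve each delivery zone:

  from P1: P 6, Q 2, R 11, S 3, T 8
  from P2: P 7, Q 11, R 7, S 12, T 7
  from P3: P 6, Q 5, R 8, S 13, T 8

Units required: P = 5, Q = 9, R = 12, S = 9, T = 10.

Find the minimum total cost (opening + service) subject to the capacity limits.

Open {P1, P2, P3}: P→P1 6·5=30, Q→P1 2·9=18, R→P2 7·12=84, S→P1 3·9=27, T→P3 8·10=80.
Loads: P1 carries 23/25, P2 carries 12/17, P3 carries 10/13. Service 239; fixed 411; total 650.
Next best feasible plan costs 652.

Minimum total cost: 650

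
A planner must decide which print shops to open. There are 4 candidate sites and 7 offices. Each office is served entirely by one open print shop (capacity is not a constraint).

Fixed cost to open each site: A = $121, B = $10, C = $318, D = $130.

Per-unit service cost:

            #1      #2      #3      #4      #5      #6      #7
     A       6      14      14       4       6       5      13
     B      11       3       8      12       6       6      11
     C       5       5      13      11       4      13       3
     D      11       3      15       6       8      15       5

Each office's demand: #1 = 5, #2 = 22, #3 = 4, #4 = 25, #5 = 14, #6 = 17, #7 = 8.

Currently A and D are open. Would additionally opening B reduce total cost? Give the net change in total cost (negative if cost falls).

Current service cost with {A, D}: 461.
Adding B: each office re-picks its cheapest; new service cost 437, saving 24.
Extra fixed cost: 10. Net change = 10 − 24 = -14.
(Totals: 712 → 698.)

Yes — net change −14 (cost falls by 14).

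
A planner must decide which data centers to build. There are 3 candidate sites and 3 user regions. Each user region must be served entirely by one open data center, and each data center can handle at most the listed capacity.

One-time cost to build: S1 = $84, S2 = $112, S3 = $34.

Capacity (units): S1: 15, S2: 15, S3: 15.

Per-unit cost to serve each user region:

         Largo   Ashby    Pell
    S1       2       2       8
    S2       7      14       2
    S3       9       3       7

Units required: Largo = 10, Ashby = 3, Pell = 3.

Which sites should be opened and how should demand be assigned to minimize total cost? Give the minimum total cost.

Minimum total cost: 165

Open {S1, S3}: Largo→S1 2·10=20, Ashby→S1 2·3=6, Pell→S3 7·3=21.
Loads: S1 carries 13/15, S3 carries 3/15. Service 47; fixed 118; total 165.
Next best feasible plan costs 168.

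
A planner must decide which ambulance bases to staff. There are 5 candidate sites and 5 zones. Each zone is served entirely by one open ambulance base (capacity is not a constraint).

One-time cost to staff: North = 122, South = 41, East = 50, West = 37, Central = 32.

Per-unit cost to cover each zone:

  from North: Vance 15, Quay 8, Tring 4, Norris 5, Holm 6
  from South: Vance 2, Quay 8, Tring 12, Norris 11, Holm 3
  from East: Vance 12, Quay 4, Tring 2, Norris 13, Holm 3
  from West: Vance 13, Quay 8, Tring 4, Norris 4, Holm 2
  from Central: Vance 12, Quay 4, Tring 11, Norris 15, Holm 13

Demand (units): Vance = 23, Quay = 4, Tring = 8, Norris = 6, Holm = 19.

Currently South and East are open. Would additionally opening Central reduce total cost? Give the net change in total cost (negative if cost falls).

No — net change +32 (cost rises by 32).

Current service cost with {South, East}: 201.
Adding Central: each zone re-picks its cheapest; new service cost 201, saving 0.
Extra fixed cost: 32. Net change = 32 − 0 = 32.
(Totals: 292 → 324.)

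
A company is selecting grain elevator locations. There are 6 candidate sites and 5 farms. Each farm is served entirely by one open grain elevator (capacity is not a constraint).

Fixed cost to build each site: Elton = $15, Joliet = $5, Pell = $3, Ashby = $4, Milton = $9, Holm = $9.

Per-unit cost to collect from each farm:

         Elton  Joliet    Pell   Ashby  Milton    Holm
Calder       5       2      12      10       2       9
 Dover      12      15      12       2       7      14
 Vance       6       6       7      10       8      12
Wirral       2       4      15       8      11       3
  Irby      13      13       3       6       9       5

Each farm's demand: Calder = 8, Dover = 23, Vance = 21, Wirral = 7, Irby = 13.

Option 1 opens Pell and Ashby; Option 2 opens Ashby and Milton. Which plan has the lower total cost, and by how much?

Option 1 is cheaper by 2.

Option 1: {Pell, Ashby}: Calder→Ashby 10·8=80, Dover→Ashby 2·23=46, Vance→Pell 7·21=147, Wirral→Ashby 8·7=56, Irby→Pell 3·13=39. Service 368; fixed 7; total 375.
Option 2: {Ashby, Milton}: Calder→Milton 2·8=16, Dover→Ashby 2·23=46, Vance→Milton 8·21=168, Wirral→Ashby 8·7=56, Irby→Ashby 6·13=78. Service 364; fixed 13; total 377.
Difference: |375 − 377| = 2.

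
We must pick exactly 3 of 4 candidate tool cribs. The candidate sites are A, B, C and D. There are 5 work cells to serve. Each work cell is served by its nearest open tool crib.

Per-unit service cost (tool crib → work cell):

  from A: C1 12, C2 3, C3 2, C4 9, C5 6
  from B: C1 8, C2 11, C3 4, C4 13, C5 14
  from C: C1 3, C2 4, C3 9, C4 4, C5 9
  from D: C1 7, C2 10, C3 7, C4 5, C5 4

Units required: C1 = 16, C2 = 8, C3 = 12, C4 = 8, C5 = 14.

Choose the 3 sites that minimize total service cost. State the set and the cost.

With exactly 3 open, each work cell uses its cheapest among the chosen.
{A, C, D}: C1→C 3·16=48, C2→A 3·8=24, C3→A 2·12=24, C4→C 4·8=32, C5→D 4·14=56. Service cost 184.
{A, B, C}: service cost 212
{B, C, D}: service cost 216
Among all 4 size-3 choices, {A, C, D} is lowest.

Choose A, C and D; total service cost 184.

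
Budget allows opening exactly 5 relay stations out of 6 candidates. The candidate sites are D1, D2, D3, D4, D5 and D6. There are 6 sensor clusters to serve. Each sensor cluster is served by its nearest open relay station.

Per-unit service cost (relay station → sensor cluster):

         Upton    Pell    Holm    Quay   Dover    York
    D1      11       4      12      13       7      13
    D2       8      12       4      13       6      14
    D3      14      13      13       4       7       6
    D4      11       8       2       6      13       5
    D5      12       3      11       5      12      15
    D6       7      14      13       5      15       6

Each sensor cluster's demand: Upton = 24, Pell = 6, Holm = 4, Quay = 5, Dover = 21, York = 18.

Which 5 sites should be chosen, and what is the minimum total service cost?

Choose D2, D3, D4, D5 and D6; total service cost 430.

With exactly 5 open, each sensor cluster uses its cheapest among the chosen.
{D2, D3, D4, D5, D6}: Upton→D6 7·24=168, Pell→D5 3·6=18, Holm→D4 2·4=8, Quay→D3 4·5=20, Dover→D2 6·21=126, York→D4 5·18=90. Service cost 430.
{D1, D2, D4, D5, D6}: service cost 435
{D1, D2, D3, D4, D6}: service cost 436
Among all 6 size-5 choices, {D2, D3, D4, D5, D6} is lowest.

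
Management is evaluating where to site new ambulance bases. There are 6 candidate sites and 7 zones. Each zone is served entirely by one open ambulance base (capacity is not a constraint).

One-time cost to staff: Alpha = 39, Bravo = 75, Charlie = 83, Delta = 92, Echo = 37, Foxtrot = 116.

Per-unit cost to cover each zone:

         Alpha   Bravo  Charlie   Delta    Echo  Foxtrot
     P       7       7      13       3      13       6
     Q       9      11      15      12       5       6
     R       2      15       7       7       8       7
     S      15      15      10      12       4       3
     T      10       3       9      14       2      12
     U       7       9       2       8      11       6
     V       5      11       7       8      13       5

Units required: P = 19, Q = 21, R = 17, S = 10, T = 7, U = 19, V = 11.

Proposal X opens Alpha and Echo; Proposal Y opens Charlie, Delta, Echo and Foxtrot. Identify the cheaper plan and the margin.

Proposal X is cheaper by 156.

Proposal X: {Alpha, Echo}: P→Alpha 7·19=133, Q→Echo 5·21=105, R→Alpha 2·17=34, S→Echo 4·10=40, T→Echo 2·7=14, U→Alpha 7·19=133, V→Alpha 5·11=55. Service 514; fixed 76; total 590.
Proposal Y: {Charlie, Delta, Echo, Foxtrot}: P→Delta 3·19=57, Q→Echo 5·21=105, R→Charlie 7·17=119, S→Foxtrot 3·10=30, T→Echo 2·7=14, U→Charlie 2·19=38, V→Foxtrot 5·11=55. Service 418; fixed 328; total 746.
Difference: |590 − 746| = 156.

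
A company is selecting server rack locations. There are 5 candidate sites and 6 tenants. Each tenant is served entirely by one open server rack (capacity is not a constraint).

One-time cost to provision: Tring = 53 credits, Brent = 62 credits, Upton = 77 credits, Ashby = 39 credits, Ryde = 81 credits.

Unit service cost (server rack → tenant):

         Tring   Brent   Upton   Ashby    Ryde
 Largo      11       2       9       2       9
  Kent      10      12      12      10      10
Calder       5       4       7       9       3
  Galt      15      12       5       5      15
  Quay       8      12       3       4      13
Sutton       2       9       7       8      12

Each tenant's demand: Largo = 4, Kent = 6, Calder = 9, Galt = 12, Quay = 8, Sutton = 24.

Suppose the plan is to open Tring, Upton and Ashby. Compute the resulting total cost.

Each tenant is assigned to its cheapest site among the open ones.
{Tring, Upton, Ashby}: Largo→Ashby 2·4=8, Kent→Tring 10·6=60, Calder→Tring 5·9=45, Galt→Upton 5·12=60, Quay→Upton 3·8=24, Sutton→Tring 2·24=48. Service 245; fixed 169; total 414.

Total cost: 414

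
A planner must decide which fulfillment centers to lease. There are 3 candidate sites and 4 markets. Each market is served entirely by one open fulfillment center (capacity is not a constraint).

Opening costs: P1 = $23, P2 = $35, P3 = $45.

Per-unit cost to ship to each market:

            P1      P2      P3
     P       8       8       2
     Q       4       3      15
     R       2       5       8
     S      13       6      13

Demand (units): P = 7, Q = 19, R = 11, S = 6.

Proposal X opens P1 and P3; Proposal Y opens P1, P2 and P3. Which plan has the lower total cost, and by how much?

Proposal Y is cheaper by 26.

Proposal X: {P1, P3}: P→P3 2·7=14, Q→P1 4·19=76, R→P1 2·11=22, S→P1 13·6=78. Service 190; fixed 68; total 258.
Proposal Y: {P1, P2, P3}: P→P3 2·7=14, Q→P2 3·19=57, R→P1 2·11=22, S→P2 6·6=36. Service 129; fixed 103; total 232.
Difference: |258 − 232| = 26.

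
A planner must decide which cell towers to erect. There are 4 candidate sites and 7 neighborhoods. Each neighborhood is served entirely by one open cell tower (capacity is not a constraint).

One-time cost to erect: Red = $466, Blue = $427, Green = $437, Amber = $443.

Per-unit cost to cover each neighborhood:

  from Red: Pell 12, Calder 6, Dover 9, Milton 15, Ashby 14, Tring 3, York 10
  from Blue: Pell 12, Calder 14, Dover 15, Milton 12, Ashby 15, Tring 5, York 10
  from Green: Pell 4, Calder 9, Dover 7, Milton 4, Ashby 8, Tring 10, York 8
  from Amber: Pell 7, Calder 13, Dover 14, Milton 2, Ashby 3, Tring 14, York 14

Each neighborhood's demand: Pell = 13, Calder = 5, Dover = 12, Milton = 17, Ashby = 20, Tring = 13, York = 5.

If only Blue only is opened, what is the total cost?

Each neighborhood is assigned to its cheapest site among the open ones.
{Blue}: Pell→Blue 12·13=156, Calder→Blue 14·5=70, Dover→Blue 15·12=180, Milton→Blue 12·17=204, Ashby→Blue 15·20=300, Tring→Blue 5·13=65, York→Blue 10·5=50. Service 1025; fixed 427; total 1452.

Total cost: 1452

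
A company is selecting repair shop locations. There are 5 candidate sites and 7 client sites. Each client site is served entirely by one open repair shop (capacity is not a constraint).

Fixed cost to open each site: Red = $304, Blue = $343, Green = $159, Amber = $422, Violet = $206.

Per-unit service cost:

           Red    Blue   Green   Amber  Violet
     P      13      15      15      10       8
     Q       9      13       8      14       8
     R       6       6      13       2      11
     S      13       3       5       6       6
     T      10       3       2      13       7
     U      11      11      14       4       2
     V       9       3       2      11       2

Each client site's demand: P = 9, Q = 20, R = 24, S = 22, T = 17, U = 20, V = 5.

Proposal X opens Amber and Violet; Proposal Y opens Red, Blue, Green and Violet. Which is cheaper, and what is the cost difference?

Proposal X: {Amber, Violet}: P→Violet 8·9=72, Q→Violet 8·20=160, R→Amber 2·24=48, S→Amber 6·22=132, T→Violet 7·17=119, U→Violet 2·20=40, V→Violet 2·5=10. Service 581; fixed 628; total 1209.
Proposal Y: {Red, Blue, Green, Violet}: P→Violet 8·9=72, Q→Green 8·20=160, R→Red 6·24=144, S→Blue 3·22=66, T→Green 2·17=34, U→Violet 2·20=40, V→Green 2·5=10. Service 526; fixed 1012; total 1538.
Difference: |1209 − 1538| = 329.

Proposal X is cheaper by 329.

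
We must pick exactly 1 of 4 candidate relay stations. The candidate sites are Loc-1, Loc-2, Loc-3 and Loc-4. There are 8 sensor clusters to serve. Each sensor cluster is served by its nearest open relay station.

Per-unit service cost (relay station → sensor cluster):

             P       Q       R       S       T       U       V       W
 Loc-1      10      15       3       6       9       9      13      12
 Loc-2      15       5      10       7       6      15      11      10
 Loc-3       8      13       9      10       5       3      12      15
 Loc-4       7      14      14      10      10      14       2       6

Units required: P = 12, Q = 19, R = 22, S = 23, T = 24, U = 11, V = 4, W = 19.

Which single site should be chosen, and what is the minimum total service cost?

With exactly 1 open, each sensor cluster uses its cheapest among the chosen.
{Loc-2}: P→Loc-2 15·12=180, Q→Loc-2 5·19=95, R→Loc-2 10·22=220, S→Loc-2 7·23=161, T→Loc-2 6·24=144, U→Loc-2 15·11=165, V→Loc-2 11·4=44, W→Loc-2 10·19=190. Service cost 1199.
{Loc-1}: service cost 1204
{Loc-3}: service cost 1257
Among all 4 size-1 choices, {Loc-2} is lowest.

Choose Loc-2 only; total service cost 1199.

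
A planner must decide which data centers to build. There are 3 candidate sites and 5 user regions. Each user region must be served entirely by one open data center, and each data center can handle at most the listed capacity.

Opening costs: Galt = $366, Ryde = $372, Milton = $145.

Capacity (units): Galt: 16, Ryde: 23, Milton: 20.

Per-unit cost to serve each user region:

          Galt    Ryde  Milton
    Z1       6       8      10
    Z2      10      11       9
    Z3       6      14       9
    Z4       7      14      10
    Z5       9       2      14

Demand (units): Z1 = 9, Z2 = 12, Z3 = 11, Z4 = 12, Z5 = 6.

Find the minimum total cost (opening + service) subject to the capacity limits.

Open {Galt, Ryde, Milton}: Z1→Milton 10·9=90, Z2→Ryde 11·12=132, Z3→Milton 9·11=99, Z4→Galt 7·12=84, Z5→Ryde 2·6=12.
Loads: Galt carries 12/16, Ryde carries 18/23, Milton carries 20/20. Service 417; fixed 883; total 1300.
Next best feasible plan costs 1354.

Minimum total cost: 1300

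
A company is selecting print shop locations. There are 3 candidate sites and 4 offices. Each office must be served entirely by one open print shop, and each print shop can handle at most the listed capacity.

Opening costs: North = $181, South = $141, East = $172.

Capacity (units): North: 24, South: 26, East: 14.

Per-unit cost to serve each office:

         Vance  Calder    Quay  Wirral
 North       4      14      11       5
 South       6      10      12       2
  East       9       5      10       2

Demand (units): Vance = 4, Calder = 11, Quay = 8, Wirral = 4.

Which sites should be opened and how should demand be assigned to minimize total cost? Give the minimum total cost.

Minimum total cost: 496

Open {South, East}: Vance→South 6·4=24, Calder→East 5·11=55, Quay→South 12·8=96, Wirral→South 2·4=8.
Loads: South carries 16/26, East carries 11/14. Service 183; fixed 313; total 496.
Next best feasible plan costs 532.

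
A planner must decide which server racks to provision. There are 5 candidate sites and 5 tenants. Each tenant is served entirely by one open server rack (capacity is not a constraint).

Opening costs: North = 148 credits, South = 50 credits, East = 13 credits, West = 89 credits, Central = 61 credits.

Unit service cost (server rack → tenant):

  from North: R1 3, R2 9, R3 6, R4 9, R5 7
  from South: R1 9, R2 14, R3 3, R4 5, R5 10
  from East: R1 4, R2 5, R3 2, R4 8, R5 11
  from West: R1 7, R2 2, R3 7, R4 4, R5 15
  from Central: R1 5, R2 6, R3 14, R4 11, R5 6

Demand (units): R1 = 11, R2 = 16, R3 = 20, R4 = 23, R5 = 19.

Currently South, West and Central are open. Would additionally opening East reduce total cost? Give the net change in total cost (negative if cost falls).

Current service cost with {South, West, Central}: 353.
Adding East: each tenant re-picks its cheapest; new service cost 322, saving 31.
Extra fixed cost: 13. Net change = 13 − 31 = -18.
(Totals: 553 → 535.)

Yes — net change −18 (cost falls by 18).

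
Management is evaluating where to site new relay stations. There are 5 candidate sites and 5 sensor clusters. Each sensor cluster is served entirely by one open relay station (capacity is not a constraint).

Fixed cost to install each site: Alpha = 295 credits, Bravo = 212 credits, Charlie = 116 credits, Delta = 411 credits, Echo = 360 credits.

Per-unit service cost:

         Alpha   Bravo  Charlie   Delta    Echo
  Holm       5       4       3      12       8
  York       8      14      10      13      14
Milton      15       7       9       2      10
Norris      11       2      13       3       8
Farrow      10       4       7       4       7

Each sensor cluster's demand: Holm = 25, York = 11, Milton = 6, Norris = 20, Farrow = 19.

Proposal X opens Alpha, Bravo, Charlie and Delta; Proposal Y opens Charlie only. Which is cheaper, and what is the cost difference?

Proposal Y is cheaper by 577.

Proposal X: {Alpha, Bravo, Charlie, Delta}: Holm→Charlie 3·25=75, York→Alpha 8·11=88, Milton→Delta 2·6=12, Norris→Bravo 2·20=40, Farrow→Bravo 4·19=76. Service 291; fixed 1034; total 1325.
Proposal Y: {Charlie}: Holm→Charlie 3·25=75, York→Charlie 10·11=110, Milton→Charlie 9·6=54, Norris→Charlie 13·20=260, Farrow→Charlie 7·19=133. Service 632; fixed 116; total 748.
Difference: |1325 − 748| = 577.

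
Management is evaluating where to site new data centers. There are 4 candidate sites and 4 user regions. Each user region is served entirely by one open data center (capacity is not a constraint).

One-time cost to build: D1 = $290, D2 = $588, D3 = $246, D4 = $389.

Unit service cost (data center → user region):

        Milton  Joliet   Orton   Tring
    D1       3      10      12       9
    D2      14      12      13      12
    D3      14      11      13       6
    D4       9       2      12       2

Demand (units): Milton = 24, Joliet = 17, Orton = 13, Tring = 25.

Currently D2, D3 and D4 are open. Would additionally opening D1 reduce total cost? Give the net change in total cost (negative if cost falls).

Current service cost with {D2, D3, D4}: 456.
Adding D1: each user region re-picks its cheapest; new service cost 312, saving 144.
Extra fixed cost: 290. Net change = 290 − 144 = 146.
(Totals: 1679 → 1825.)

No — net change +146 (cost rises by 146).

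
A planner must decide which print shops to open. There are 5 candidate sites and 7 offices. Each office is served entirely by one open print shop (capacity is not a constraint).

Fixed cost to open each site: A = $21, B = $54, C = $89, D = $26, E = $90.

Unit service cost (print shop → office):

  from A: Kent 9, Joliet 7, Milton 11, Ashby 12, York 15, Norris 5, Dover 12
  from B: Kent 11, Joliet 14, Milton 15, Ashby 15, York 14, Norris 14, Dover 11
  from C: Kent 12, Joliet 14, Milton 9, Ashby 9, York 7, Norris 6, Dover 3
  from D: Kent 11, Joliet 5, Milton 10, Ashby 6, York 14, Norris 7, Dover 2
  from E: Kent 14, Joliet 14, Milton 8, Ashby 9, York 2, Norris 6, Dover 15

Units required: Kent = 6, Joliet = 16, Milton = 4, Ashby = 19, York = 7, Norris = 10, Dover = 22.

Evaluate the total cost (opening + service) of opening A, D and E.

Each office is assigned to its cheapest site among the open ones.
{A, D, E}: Kent→A 9·6=54, Joliet→D 5·16=80, Milton→E 8·4=32, Ashby→D 6·19=114, York→E 2·7=14, Norris→A 5·10=50, Dover→D 2·22=44. Service 388; fixed 137; total 525.

Total cost: 525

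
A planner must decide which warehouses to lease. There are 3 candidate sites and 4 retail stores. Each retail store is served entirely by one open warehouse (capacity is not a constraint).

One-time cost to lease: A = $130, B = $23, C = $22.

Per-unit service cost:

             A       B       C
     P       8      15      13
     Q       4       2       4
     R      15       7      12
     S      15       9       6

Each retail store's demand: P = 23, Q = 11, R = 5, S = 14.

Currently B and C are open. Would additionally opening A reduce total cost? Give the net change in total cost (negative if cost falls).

No — net change +15 (cost rises by 15).

Current service cost with {B, C}: 440.
Adding A: each retail store re-picks its cheapest; new service cost 325, saving 115.
Extra fixed cost: 130. Net change = 130 − 115 = 15.
(Totals: 485 → 500.)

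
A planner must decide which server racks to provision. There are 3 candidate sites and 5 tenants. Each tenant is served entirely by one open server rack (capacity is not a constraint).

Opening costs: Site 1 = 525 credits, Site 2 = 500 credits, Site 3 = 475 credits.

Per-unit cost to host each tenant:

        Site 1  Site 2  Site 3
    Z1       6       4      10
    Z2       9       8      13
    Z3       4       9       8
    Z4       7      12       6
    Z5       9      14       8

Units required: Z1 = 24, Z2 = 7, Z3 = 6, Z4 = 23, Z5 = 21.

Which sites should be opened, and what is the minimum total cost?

Open Site 1 only; minimum total cost 1106.

For any fixed open set, each tenant goes to its cheapest open site; total = fixed + service.
{Site 1}: Z1→Site 1 6·24=144, Z2→Site 1 9·7=63, Z3→Site 1 4·6=24, Z4→Site 1 7·23=161, Z5→Site 1 9·21=189. Service 581; fixed 525; total 1106.
{Site 3}: service 685 + fixed 475 = 1160
{Site 2}: service 776 + fixed 500 = 1276
{Site 1, Site 2, Site 3}: Z1→Site 2 4·24=96, Z2→Site 2 8·7=56, Z3→Site 1 4·6=24, Z4→Site 3 6·23=138, Z5→Site 3 8·21=168. Service 482; fixed 1500; total 1982.
(All 7 nonempty subsets were checked; Site 1 only is lowest.)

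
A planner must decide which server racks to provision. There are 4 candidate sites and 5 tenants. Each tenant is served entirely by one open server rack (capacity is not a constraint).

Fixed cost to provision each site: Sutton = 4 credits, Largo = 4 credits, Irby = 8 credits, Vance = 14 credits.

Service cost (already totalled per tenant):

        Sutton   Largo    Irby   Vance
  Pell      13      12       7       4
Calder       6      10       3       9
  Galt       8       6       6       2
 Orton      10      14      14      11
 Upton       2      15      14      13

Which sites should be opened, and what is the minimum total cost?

Open Sutton and Irby; minimum total cost 40.

For any fixed open set, each tenant goes to its cheapest open site; total = fixed + service.
{Sutton, Irby}: Pell→Irby 7, Calder→Irby 3, Galt→Irby 6, Orton→Sutton 10, Upton→Sutton 2. Service 28; fixed 12; total 40.
{Sutton, Vance}: Pell→Vance 4, Calder→Sutton 6, Galt→Vance 2, Orton→Sutton 10, Upton→Sutton 2. Service 24; fixed 18; total 42.
{Sutton}: service 39 + fixed 4 = 43
{Sutton, Largo, Irby, Vance}: Pell→Vance 4, Calder→Irby 3, Galt→Vance 2, Orton→Sutton 10, Upton→Sutton 2. Service 21; fixed 30; total 51.
No other subset beats 40.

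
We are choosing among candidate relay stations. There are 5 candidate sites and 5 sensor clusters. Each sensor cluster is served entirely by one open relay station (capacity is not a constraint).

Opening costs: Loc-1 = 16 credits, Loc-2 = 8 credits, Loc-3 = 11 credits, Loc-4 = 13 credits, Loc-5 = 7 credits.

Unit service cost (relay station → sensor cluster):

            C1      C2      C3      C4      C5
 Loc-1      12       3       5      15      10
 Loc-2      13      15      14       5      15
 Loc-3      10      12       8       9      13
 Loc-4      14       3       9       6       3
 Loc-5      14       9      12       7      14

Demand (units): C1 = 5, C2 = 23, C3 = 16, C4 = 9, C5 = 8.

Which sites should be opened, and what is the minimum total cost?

For any fixed open set, each sensor cluster goes to its cheapest open site; total = fixed + service.
{Loc-1, Loc-2, Loc-4}: C1→Loc-1 12·5=60, C2→Loc-1 3·23=69, C3→Loc-1 5·16=80, C4→Loc-2 5·9=45, C5→Loc-4 3·8=24. Service 278; fixed 37; total 315.
{Loc-1, Loc-2, Loc-3, Loc-4}: service 268 + fixed 48 = 316
{Loc-1, Loc-4}: C1→Loc-1 12·5=60, C2→Loc-1 3·23=69, C3→Loc-1 5·16=80, C4→Loc-4 6·9=54, C5→Loc-4 3·8=24. Service 287; fixed 29; total 316.
{Loc-1, Loc-2, Loc-3, Loc-4, Loc-5}: service 268 + fixed 55 = 323
No other subset beats 315.

Open Loc-1, Loc-2 and Loc-4; minimum total cost 315.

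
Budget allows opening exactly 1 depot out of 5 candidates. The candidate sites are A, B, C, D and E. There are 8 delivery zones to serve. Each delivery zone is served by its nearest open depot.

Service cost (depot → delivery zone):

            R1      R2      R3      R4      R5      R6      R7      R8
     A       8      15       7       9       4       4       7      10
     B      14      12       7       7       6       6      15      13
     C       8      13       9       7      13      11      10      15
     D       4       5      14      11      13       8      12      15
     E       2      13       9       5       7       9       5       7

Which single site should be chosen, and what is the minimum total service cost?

With exactly 1 open, each delivery zone uses its cheapest among the chosen.
{E}: R1→E 2, R2→E 13, R3→E 9, R4→E 5, R5→E 7, R6→E 9, R7→E 5, R8→E 7. Service cost 57.
{A}: service cost 64
{B}: service cost 80
Among all 5 size-1 choices, {E} is lowest.

Choose E only; total service cost 57.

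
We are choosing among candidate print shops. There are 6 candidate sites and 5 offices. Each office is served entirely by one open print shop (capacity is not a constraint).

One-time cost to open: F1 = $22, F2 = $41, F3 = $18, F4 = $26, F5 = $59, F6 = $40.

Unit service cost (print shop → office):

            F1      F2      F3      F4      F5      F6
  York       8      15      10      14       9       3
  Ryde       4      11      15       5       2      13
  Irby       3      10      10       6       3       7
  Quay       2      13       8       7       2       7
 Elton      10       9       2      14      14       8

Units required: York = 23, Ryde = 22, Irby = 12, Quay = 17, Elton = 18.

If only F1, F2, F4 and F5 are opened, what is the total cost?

Each office is assigned to its cheapest site among the open ones.
{F1, F2, F4, F5}: York→F1 8·23=184, Ryde→F5 2·22=44, Irby→F1 3·12=36, Quay→F1 2·17=34, Elton→F2 9·18=162. Service 460; fixed 148; total 608.

Total cost: 608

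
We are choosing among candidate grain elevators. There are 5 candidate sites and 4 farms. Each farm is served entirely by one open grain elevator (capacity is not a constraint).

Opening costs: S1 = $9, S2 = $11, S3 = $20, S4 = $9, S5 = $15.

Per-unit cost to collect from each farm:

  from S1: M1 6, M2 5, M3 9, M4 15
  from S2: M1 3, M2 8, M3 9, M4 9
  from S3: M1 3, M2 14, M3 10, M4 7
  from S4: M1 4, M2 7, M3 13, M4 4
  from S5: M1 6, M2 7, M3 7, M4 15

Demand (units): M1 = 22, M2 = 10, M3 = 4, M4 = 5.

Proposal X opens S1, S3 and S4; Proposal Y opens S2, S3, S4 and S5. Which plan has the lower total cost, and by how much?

Proposal X is cheaper by 29.

Proposal X: {S1, S3, S4}: M1→S3 3·22=66, M2→S1 5·10=50, M3→S1 9·4=36, M4→S4 4·5=20. Service 172; fixed 38; total 210.
Proposal Y: {S2, S3, S4, S5}: M1→S2 3·22=66, M2→S4 7·10=70, M3→S5 7·4=28, M4→S4 4·5=20. Service 184; fixed 55; total 239.
Difference: |210 − 239| = 29.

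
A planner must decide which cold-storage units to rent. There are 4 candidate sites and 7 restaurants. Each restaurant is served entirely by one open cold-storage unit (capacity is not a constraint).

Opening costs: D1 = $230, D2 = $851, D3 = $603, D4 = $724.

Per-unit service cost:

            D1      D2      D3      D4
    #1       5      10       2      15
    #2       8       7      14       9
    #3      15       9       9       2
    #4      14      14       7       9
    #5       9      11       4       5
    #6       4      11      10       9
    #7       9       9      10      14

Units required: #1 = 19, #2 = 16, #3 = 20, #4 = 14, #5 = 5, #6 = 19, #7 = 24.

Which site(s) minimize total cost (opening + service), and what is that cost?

Open D1 only; minimum total cost 1286.

For any fixed open set, each restaurant goes to its cheapest open site; total = fixed + service.
{D1}: #1→D1 5·19=95, #2→D1 8·16=128, #3→D1 15·20=300, #4→D1 14·14=196, #5→D1 9·5=45, #6→D1 4·19=76, #7→D1 9·24=216. Service 1056; fixed 230; total 1286.
{D1, D3}: #1→D3 2·19=38, #2→D1 8·16=128, #3→D3 9·20=180, #4→D3 7·14=98, #5→D3 4·5=20, #6→D1 4·19=76, #7→D1 9·24=216. Service 756; fixed 833; total 1589.
{D3}: service 990 + fixed 603 = 1593
{D1, D2, D3, D4}: service 600 + fixed 2408 = 3008
(All 15 nonempty subsets were checked; D1 only is lowest.)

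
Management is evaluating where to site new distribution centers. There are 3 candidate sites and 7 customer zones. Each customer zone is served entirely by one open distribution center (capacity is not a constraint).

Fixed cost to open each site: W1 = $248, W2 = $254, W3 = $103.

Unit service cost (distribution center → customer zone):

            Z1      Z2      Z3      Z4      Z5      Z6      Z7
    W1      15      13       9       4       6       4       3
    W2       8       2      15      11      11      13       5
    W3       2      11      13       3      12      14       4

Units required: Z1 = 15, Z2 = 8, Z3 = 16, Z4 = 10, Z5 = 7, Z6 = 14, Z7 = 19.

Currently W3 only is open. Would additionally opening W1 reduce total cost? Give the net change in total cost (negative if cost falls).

Current service cost with {W3}: 712.
Adding W1: each customer zone re-picks its cheapest; new service cost 447, saving 265.
Extra fixed cost: 248. Net change = 248 − 265 = -17.
(Totals: 815 → 798.)

Yes — net change −17 (cost falls by 17).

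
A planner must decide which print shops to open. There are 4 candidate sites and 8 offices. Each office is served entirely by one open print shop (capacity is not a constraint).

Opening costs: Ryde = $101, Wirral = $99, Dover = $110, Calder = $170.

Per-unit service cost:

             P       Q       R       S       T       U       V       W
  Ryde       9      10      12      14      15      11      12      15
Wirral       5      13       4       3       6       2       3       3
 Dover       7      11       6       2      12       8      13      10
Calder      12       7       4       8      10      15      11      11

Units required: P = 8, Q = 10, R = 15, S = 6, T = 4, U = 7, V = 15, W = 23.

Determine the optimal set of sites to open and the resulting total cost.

For any fixed open set, each office goes to its cheapest open site; total = fixed + service.
{Wirral}: P→Wirral 5·8=40, Q→Wirral 13·10=130, R→Wirral 4·15=60, S→Wirral 3·6=18, T→Wirral 6·4=24, U→Wirral 2·7=14, V→Wirral 3·15=45, W→Wirral 3·23=69. Service 400; fixed 99; total 499.
{Ryde, Wirral}: service 370 + fixed 200 = 570
{Wirral, Dover}: P→Wirral 5·8=40, Q→Dover 11·10=110, R→Wirral 4·15=60, S→Dover 2·6=12, T→Wirral 6·4=24, U→Wirral 2·7=14, V→Wirral 3·15=45, W→Wirral 3·23=69. Service 374; fixed 209; total 583.
{Ryde, Wirral, Dover, Calder}: service 334 + fixed 480 = 814
No other subset beats 499.

Open Wirral only; minimum total cost 499.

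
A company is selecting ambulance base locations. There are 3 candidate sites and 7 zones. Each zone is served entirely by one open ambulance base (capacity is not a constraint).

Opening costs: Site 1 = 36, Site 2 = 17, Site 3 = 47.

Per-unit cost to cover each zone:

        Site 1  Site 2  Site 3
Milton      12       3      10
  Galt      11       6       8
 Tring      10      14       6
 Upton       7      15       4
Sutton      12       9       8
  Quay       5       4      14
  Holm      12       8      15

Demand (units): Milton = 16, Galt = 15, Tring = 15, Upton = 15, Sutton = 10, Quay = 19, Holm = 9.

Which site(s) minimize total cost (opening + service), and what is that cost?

For any fixed open set, each zone goes to its cheapest open site; total = fixed + service.
{Site 2, Site 3}: Milton→Site 2 3·16=48, Galt→Site 2 6·15=90, Tring→Site 3 6·15=90, Upton→Site 3 4·15=60, Sutton→Site 3 8·10=80, Quay→Site 2 4·19=76, Holm→Site 2 8·9=72. Service 516; fixed 64; total 580.
{Site 1, Site 2, Site 3}: Milton→Site 2 3·16=48, Galt→Site 2 6·15=90, Tring→Site 3 6·15=90, Upton→Site 3 4·15=60, Sutton→Site 3 8·10=80, Quay→Site 2 4·19=76, Holm→Site 2 8·9=72. Service 516; fixed 100; total 616.
{Site 1, Site 2}: Milton→Site 2 3·16=48, Galt→Site 2 6·15=90, Tring→Site 1 10·15=150, Upton→Site 1 7·15=105, Sutton→Site 2 9·10=90, Quay→Site 2 4·19=76, Holm→Site 2 8·9=72. Service 631; fixed 53; total 684.
{Site 2}: Milton→Site 2 3·16=48, Galt→Site 2 6·15=90, Tring→Site 2 14·15=210, Upton→Site 2 15·15=225, Sutton→Site 2 9·10=90, Quay→Site 2 4·19=76, Holm→Site 2 8·9=72. Service 811; fixed 17; total 828.
No other subset beats 580.

Open Site 2 and Site 3; minimum total cost 580.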